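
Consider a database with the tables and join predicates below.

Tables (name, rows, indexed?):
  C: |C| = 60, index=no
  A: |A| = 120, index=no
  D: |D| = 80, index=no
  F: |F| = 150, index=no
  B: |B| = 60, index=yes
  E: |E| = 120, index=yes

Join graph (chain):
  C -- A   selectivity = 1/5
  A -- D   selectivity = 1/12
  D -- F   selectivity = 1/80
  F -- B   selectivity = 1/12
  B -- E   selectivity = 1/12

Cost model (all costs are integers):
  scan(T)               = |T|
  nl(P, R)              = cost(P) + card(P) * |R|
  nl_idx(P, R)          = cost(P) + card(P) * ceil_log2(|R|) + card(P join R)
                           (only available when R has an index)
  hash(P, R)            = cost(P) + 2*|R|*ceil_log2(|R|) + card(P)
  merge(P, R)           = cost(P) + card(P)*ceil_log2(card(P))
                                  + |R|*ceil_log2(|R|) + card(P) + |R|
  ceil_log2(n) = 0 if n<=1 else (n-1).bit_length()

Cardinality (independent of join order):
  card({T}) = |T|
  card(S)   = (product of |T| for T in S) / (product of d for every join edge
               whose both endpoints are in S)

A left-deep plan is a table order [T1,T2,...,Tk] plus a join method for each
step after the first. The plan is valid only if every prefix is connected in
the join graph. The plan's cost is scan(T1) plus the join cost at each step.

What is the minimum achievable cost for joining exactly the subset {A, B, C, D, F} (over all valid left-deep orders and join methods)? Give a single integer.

Selinger DP over subsets of {A,B,C,D,F}:
  {C}: scan cost=60, card=60
  {A}: scan cost=120, card=120
  {D}: scan cost=80, card=80
  {F}: scan cost=150, card=150
  {B}: scan cost=60, card=60
  {AC}: card=1440; try (C,hash)→960, (A,merge)→1440, (C,merge)→1500, (A,hash)→1800, (A,nl)→7260, (C,nl)→7320; best=960 via (C,hash)
  {AD}: card=800; try (D,hash)→1360, (A,merge)→1680, (D,merge)→1720, (A,hash)→1840, (A,nl)→9680, (D,nl)→9720; best=1360 via (D,hash)
  {DF}: card=150; try (D,hash)→1420, (F,merge)→2070, (D,merge)→2140, (F,hash)→2560, (F,nl)→12080, (D,nl)→12150; best=1420 via (D,hash)
  {BF}: card=750; try (B,hash)→1020, (B,nl_idx)→1800, (F,merge)→1830, (B,merge)→1920, (F,hash)→2520, (F,nl)→9060 …(+1); best=1020 via (B,hash)
  {ACD}: card=9600; try (C,hash)→2880, (D,hash)→3520, (C,merge)→10580, (D,merge)→18880, (C,nl)→49360, (D,nl)→116160; best=2880 via (C,hash)
  {ADF}: card=1500; try (A,hash)→3250, (A,merge)→3730, (F,hash)→4560, (F,merge)→11510, (A,nl)→19420, (F,nl)→121360; best=3250 via (A,hash)
  {BDF}: card=750; try (B,hash)→2290, (D,hash)→2890, (B,nl_idx)→3070, (B,merge)→3190, (D,merge)→9910, (B,nl)→10420 …(+1); best=2290 via (B,hash)
  {ACDF}: card=18000; try (C,hash)→5470, (F,hash)→14880, (C,merge)→21670, (C,nl)→93250, (F,merge)→148230, (F,nl)→1442880; best=5470 via (C,hash)
  {ABDF}: card=7500; try (A,hash)→4720, (B,hash)→5470, (A,merge)→11500, (B,nl_idx)→19750, (B,merge)→21670, (A,nl)→92290 …(+1); best=4720 via (A,hash)
  {ABCDF}: card=90000; try (C,hash)→12940, (B,hash)→24190, (C,merge)→110140, (B,nl_idx)→203470, (B,merge)→293890, (C,nl)→454720 …(+1); best=12940 via (C,hash)

12940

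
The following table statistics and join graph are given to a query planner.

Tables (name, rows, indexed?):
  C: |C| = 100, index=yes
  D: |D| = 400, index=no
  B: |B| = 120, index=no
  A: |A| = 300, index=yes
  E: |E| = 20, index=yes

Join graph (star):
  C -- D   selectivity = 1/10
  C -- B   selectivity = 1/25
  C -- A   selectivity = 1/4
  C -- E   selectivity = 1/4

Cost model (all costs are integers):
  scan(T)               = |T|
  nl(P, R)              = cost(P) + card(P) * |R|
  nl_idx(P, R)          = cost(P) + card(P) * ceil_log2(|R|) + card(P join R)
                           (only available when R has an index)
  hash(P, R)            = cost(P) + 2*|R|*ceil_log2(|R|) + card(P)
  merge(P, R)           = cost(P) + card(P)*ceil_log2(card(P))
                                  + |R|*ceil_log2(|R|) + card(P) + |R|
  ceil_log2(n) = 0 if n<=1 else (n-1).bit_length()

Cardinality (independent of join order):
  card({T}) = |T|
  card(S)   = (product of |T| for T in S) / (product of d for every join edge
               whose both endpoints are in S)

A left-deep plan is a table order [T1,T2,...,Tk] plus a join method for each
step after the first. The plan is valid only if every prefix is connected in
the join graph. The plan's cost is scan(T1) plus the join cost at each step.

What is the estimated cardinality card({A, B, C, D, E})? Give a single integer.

7200000

Tables in S: A(300), B(120), C(100), D(400), E(20)
Edges inside S: C-D(d=10), C-B(d=25), C-A(d=4), C-E(d=4)
numerator = 300 * 120 * 100 * 400 * 20 = 28800000000
denominator = 10 * 25 * 4 * 4 = 4000
card(S) = 28800000000 / 4000 = 7200000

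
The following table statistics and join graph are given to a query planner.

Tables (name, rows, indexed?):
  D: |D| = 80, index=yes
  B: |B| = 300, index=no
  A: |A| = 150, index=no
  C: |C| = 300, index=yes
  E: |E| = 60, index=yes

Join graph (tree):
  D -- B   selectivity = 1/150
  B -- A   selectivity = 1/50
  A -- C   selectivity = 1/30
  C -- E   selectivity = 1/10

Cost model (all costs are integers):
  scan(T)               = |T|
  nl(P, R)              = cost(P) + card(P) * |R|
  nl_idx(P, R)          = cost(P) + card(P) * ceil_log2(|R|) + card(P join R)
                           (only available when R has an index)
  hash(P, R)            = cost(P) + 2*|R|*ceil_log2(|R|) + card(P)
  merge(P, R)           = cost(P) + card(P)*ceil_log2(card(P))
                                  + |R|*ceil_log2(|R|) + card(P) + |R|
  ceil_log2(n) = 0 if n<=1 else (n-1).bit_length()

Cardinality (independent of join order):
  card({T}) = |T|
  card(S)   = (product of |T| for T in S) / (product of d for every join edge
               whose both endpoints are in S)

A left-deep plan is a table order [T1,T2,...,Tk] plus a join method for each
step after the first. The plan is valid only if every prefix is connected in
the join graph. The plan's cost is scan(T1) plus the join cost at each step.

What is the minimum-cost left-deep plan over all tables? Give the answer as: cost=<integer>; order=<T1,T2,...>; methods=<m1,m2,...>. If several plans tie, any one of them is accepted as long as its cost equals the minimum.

cost=15680; order=B,D,A,C,E; methods=hash,hash,hash,hash

Selinger DP (subsets sized 1..n):
  {D}: scan cost=80, card=80
  {B}: scan cost=300, card=300
  {A}: scan cost=150, card=150
  {C}: scan cost=300, card=300
  {E}: scan cost=60, card=60
  {BD}: card=160; try (D,hash)→1720, (D,nl_idx)→2560, (B,merge)→3720, (D,merge)→3940, (B,hash)→5560, (B,nl)→24080 …(+1); best=1720 via (D,hash)
  {AB}: card=900; try (A,hash)→3000, (B,merge)→4500, (A,merge)→4650, (B,hash)→5700, (B,nl)→45150, (A,nl)→45300; best=3000 via (A,hash)
  {AC}: card=1500; try (C,nl_idx)→3000, (A,hash)→3000, (C,merge)→4500, (A,merge)→4650, (C,hash)→5700, (C,nl)→45150 …(+1); best=3000 via (C,nl_idx)
  {CE}: card=1800; try (E,hash)→1320, (C,nl_idx)→2400, (C,merge)→3480, (E,merge)→3720, (E,nl_idx)→3900, (C,hash)→5520 …(+2); best=1320 via (E,hash)
  {ABD}: card=480; try (A,hash)→4280, (A,merge)→4510, (D,hash)→5020, (D,nl_idx)→9780, (D,merge)→13540, (A,nl)→25720 …(+1); best=4280 via (A,hash)
  {ABC}: card=9000; try (C,hash)→9300, (B,hash)→9900, (C,merge)→15900, (C,nl_idx)→20100, (B,merge)→24000, (C,nl)→273000 …(+1); best=9300 via (C,hash)
  {ACE}: card=9000; try (E,hash)→5220, (A,hash)→5520, (E,nl_idx)→21000, (E,merge)→21420, (A,merge)→24270, (E,nl)→93000 …(+1); best=5220 via (E,hash)
  {ABCD}: card=4800; try (C,hash)→10160, (C,merge)→12080, (C,nl_idx)→13400, (D,hash)→19420, (D,nl_idx)→77100, (D,merge)→144940 …(+2); best=10160 via (C,hash)
  {ABCE}: card=54000; try (E,hash)→19020, (B,hash)→19620, (E,nl_idx)→117300, (B,merge)→143220, (E,merge)→144720, (E,nl)→549300 …(+1); best=19020 via (E,hash)
  {ABCDE}: card=28800; try (E,hash)→15680, (E,nl_idx)→67760, (D,hash)→74140, (E,merge)→77780, (E,nl)→298160, (D,nl_idx)→425820 …(+2); best=15680 via (E,hash)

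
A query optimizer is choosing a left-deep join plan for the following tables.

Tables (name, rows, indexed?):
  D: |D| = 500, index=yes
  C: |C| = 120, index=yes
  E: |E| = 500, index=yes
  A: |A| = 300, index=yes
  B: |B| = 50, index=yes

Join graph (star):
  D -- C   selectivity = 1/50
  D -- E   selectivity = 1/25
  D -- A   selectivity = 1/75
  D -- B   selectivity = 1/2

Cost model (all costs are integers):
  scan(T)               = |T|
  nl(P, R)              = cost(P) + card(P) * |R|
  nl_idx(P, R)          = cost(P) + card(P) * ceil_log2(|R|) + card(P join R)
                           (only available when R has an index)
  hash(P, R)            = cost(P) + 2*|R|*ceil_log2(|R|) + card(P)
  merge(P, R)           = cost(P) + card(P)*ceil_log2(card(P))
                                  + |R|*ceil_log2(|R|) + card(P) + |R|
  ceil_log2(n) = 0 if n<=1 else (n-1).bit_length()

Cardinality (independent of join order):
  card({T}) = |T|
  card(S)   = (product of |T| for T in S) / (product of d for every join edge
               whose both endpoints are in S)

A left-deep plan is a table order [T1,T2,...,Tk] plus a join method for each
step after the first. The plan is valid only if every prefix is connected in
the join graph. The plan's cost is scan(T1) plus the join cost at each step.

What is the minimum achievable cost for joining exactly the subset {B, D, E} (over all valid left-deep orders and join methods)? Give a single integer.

Selinger DP over subsets of {B,D,E}:
  {D}: scan cost=500, card=500
  {E}: scan cost=500, card=500
  {B}: scan cost=50, card=50
  {DE}: card=10000; try (E,hash)→10000, (D,hash)→10000, (E,merge)→10500, (D,merge)→10500, (E,nl_idx)→15000, (D,nl_idx)→15000 …(+2); best=10000 via (E,hash)
  {BD}: card=12500; try (B,hash)→1600, (D,merge)→5400, (B,merge)→5850, (D,hash)→9100, (D,nl_idx)→13000, (B,nl_idx)→16000 …(+2); best=1600 via (B,hash)
  {BDE}: card=250000; try (B,hash)→20600, (E,hash)→23100, (B,merge)→160350, (E,merge)→194100, (B,nl_idx)→320000, (E,nl_idx)→364100 …(+2); best=20600 via (B,hash)

20600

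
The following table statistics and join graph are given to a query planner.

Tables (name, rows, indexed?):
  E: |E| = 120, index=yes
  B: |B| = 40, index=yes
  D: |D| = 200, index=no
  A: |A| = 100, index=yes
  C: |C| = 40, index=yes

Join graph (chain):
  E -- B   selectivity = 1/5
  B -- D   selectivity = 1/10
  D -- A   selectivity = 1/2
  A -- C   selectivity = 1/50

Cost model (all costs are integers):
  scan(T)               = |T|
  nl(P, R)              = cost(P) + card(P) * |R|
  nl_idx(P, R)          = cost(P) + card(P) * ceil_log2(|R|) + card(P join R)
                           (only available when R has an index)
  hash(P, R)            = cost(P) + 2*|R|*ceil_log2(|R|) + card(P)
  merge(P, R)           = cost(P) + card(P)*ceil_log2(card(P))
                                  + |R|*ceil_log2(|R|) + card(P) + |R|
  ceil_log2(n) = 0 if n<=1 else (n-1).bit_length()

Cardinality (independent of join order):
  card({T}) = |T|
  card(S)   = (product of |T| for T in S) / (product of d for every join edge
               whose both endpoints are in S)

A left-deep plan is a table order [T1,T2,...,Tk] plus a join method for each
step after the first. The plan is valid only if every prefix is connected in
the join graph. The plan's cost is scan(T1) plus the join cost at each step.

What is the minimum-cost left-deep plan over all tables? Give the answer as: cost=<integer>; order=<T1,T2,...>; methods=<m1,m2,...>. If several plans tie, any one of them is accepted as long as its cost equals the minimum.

Selinger DP (subsets sized 1..n):
  {E}: scan cost=120, card=120
  {B}: scan cost=40, card=40
  {D}: scan cost=200, card=200
  {A}: scan cost=100, card=100
  {C}: scan cost=40, card=40
  {BE}: card=960; try (B,hash)→720, (E,merge)→1280, (E,nl_idx)→1280, (B,merge)→1360, (E,hash)→1760, (B,nl_idx)→1800 …(+2); best=720 via (B,hash)
  {BD}: card=800; try (B,hash)→880, (D,merge)→2120, (B,nl_idx)→2200, (B,merge)→2280, (D,hash)→3280, (D,nl)→8040 …(+1); best=880 via (B,hash)
  {AD}: card=10000; try (A,hash)→1800, (D,merge)→2700, (A,merge)→2800, (D,hash)→3400, (A,nl_idx)→11600, (D,nl)→20100 …(+1); best=1800 via (A,hash)
  {AC}: card=80; try (A,nl_idx)→400, (C,hash)→680, (C,nl_idx)→780, (A,merge)→1120, (C,merge)→1180, (A,hash)→1480 …(+2); best=400 via (A,nl_idx)
  {BDE}: card=19200; try (E,hash)→3360, (D,hash)→4880, (E,merge)→10640, (D,merge)→13080, (E,nl_idx)→25680, (E,nl)→96880 …(+1); best=3360 via (E,hash)
  {ABD}: card=40000; try (A,hash)→3080, (A,merge)→10480, (B,hash)→12280, (A,nl_idx)→46480, (A,nl)→80880, (B,nl_idx)→101800 …(+2); best=3080 via (A,hash)
  {ACD}: card=8000; try (D,merge)→2840, (D,hash)→3680, (C,hash)→12280, (D,nl)→16400, (C,nl_idx)→69800, (C,merge)→152080 …(+1); best=2840 via (D,merge)
  {ABDE}: card=960000; try (A,hash)→23960, (E,hash)→44760, (A,merge)→311360, (E,merge)→684040, (A,nl_idx)→1097760, (E,nl_idx)→1243080 …(+2); best=23960 via (A,hash)
  {ABCD}: card=32000; try (B,hash)→11320, (C,hash)→43560, (B,nl_idx)→82840, (B,merge)→115120, (C,nl_idx)→275080, (B,nl)→322840 …(+2); best=11320 via (B,hash)
  {ABCDE}: card=768000; try (E,hash)→45000, (E,merge)→524280, (C,hash)→984440, (E,nl_idx)→1003320, (E,nl)→3851320, (C,nl_idx)→6551960 …(+2); best=45000 via (E,hash)

cost=45000; order=C,A,D,B,E; methods=nl_idx,merge,hash,hash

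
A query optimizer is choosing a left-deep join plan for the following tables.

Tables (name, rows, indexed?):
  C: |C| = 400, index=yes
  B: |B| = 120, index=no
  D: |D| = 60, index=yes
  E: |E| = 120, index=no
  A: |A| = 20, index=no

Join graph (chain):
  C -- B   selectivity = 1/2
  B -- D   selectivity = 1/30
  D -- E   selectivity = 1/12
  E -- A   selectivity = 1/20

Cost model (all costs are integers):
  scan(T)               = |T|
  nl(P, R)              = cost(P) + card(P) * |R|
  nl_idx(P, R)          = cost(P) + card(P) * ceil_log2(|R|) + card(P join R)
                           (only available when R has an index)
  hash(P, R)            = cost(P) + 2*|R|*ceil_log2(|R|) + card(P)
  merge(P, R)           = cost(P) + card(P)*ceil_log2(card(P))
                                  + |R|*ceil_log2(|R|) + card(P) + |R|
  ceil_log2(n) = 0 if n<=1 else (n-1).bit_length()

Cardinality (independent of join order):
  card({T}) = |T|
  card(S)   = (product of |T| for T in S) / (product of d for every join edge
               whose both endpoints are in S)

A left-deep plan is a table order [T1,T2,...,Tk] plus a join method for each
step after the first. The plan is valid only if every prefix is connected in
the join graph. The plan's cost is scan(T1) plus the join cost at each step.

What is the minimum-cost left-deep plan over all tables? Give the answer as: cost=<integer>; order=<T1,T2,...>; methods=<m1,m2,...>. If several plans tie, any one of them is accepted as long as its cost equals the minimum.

cost=13160; order=E,A,D,B,C; methods=hash,hash,hash,hash

Selinger DP (subsets sized 1..n):
  {C}: scan cost=400, card=400
  {B}: scan cost=120, card=120
  {D}: scan cost=60, card=60
  {E}: scan cost=120, card=120
  {A}: scan cost=20, card=20
  {BC}: card=24000; try (B,hash)→2480, (C,merge)→5080, (B,merge)→5360, (C,hash)→7440, (C,nl_idx)→25200, (C,nl)→48120 …(+1); best=2480 via (B,hash)
  {BD}: card=240; try (D,hash)→960, (D,nl_idx)→1080, (B,merge)→1440, (D,merge)→1500, (B,hash)→1800, (B,nl)→7260 …(+1); best=960 via (D,hash)
  {DE}: card=600; try (D,hash)→960, (E,merge)→1440, (D,nl_idx)→1440, (D,merge)→1500, (E,hash)→1800, (E,nl)→7260 …(+1); best=960 via (D,hash)
  {AE}: card=120; try (A,hash)→440, (E,merge)→1100, (A,merge)→1200, (E,hash)→1720, (E,nl)→2420, (A,nl)→2520; best=440 via (A,hash)
  {BCD}: card=48000; try (C,merge)→7120, (C,hash)→8400, (D,hash)→27200, (C,nl_idx)→51120, (C,nl)→96960, (D,nl_idx)→194480 …(+2); best=7120 via (C,merge)
  {BDE}: card=2400; try (E,hash)→2880, (B,hash)→3240, (E,merge)→4080, (B,merge)→8520, (E,nl)→29760, (B,nl)→72960; best=2880 via (E,hash)
  {ADE}: card=600; try (D,hash)→1280, (D,nl_idx)→1760, (A,hash)→1760, (D,merge)→1820, (D,nl)→7640, (A,merge)→7680 …(+1); best=1280 via (D,hash)
  {BCDE}: card=480000; try (C,hash)→12480, (C,merge)→38080, (E,hash)→56800, (C,nl_idx)→504480, (E,merge)→824080, (C,nl)→962880 …(+1); best=12480 via (C,hash)
  {ABDE}: card=2400; try (B,hash)→3560, (A,hash)→5480, (B,merge)→8840, (A,merge)→34200, (A,nl)→50880, (B,nl)→73280; best=3560 via (B,hash)
  {ABCDE}: card=480000; try (C,hash)→13160, (C,merge)→38760, (A,hash)→492680, (C,nl_idx)→505160, (C,nl)→963560, (A,nl)→9612480 …(+1); best=13160 via (C,hash)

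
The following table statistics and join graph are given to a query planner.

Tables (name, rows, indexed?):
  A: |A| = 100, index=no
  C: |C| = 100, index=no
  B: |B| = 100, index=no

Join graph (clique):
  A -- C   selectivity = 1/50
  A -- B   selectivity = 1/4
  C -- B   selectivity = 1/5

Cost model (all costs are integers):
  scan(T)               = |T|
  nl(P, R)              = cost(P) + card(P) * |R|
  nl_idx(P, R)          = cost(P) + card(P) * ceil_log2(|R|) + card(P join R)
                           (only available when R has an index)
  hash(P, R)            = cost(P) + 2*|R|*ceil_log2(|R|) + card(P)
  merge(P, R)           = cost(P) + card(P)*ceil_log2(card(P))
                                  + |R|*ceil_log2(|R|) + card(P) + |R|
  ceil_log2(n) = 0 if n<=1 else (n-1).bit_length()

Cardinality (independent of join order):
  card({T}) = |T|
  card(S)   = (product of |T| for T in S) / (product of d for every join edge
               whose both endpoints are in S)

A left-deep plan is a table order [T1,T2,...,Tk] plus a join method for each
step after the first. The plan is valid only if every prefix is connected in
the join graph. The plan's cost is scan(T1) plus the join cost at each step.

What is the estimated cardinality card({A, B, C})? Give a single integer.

1000

Tables in S: A(100), B(100), C(100)
Edges inside S: A-C(d=50), A-B(d=4), C-B(d=5)
numerator = 100 * 100 * 100 = 1000000
denominator = 50 * 4 * 5 = 1000
card(S) = 1000000 / 1000 = 1000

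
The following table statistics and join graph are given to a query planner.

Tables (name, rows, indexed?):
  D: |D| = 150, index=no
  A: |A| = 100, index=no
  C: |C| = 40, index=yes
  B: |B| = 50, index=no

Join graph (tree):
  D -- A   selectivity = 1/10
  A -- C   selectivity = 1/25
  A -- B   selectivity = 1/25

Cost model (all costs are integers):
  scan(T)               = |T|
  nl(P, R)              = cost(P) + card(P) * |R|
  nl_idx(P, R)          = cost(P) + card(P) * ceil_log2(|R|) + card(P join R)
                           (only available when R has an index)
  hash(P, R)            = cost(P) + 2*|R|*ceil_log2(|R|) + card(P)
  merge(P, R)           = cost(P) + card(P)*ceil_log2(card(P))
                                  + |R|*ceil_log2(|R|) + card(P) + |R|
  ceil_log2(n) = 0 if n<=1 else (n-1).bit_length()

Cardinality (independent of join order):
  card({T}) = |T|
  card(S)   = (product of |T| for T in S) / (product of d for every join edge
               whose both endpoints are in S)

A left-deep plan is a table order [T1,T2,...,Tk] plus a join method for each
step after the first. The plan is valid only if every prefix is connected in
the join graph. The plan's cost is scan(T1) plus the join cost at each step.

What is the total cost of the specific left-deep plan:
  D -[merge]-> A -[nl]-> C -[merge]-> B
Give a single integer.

93850

step 1: scan D: cost=150, card=150
step 2: join A via merge
    card(P join A) = 150*100/(10) = 1500
    cost = 150 + 150*8 + 100*7 + 150 + 100 = 2300
step 3: join C via nl
    card(P join C) = 1500*40/(25) = 2400
    cost = 2300 + 1500*40 = 62300
step 4: join B via merge
    card(P join B) = 2400*50/(25) = 4800
    cost = 62300 + 2400*12 + 50*6 + 2400 + 50 = 93850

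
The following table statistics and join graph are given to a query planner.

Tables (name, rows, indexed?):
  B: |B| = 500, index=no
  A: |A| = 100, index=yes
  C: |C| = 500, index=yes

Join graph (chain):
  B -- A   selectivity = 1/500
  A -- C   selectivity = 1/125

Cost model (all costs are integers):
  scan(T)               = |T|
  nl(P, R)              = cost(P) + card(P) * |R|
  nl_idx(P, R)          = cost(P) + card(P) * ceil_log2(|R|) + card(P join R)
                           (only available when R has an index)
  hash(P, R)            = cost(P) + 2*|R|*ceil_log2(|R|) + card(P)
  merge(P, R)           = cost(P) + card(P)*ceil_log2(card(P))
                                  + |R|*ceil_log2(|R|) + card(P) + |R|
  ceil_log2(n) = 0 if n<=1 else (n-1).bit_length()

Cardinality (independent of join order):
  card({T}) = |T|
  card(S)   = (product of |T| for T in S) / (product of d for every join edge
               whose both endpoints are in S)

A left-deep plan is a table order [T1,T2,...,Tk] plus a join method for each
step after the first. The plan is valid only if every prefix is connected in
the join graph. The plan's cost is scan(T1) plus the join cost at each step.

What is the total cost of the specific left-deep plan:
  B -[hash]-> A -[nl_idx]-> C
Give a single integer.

step 1: scan B: cost=500, card=500
step 2: join A via hash
    card(P join A) = 500*100/(500) = 100
    cost = 500 + 2*100*7 + 500 = 2400
step 3: join C via nl_idx
    card(P join C) = 100*500/(125) = 400
    cost = 2400 + 100*9 + 400 = 3700

3700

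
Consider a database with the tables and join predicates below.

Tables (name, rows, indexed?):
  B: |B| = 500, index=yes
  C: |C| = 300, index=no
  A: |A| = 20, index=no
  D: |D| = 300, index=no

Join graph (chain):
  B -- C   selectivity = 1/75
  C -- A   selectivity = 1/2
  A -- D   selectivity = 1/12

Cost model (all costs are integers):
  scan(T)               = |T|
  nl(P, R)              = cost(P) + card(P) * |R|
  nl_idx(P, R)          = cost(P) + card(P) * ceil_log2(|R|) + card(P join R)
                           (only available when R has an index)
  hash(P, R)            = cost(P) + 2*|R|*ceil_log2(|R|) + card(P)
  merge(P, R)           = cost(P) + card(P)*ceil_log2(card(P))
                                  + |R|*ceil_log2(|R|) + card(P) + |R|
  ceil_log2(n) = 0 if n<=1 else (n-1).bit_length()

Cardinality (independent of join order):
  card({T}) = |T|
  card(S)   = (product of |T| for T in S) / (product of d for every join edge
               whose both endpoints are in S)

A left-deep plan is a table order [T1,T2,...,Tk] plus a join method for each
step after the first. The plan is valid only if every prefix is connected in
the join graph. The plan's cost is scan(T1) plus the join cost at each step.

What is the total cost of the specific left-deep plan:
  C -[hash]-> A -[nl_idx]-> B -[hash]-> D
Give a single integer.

step 1: scan C: cost=300, card=300
step 2: join A via hash
    card(P join A) = 300*20/(2) = 3000
    cost = 300 + 2*20*5 + 300 = 800
step 3: join B via nl_idx
    card(P join B) = 3000*500/(75) = 20000
    cost = 800 + 3000*9 + 20000 = 47800
step 4: join D via hash
    card(P join D) = 20000*300/(12) = 500000
    cost = 47800 + 2*300*9 + 20000 = 73200

73200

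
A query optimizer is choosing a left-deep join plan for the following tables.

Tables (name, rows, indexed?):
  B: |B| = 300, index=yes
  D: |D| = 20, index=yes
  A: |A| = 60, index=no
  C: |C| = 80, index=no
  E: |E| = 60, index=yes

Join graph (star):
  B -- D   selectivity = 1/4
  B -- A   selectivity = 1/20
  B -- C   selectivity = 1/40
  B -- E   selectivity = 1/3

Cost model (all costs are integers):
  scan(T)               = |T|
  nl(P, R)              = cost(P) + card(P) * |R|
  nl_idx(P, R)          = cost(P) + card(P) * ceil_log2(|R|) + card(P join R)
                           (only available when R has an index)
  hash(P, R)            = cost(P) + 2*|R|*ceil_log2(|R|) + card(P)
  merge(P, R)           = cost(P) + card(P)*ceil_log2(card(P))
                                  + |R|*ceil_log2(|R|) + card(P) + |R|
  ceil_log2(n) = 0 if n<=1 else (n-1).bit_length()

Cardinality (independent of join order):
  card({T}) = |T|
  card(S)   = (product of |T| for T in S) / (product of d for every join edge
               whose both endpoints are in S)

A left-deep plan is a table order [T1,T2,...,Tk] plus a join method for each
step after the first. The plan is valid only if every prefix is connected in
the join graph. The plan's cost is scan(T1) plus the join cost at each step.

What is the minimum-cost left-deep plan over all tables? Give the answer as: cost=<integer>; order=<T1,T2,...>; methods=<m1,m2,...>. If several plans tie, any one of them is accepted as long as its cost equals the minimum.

cost=14440; order=C,B,A,D,E; methods=nl_idx,hash,hash,hash

Selinger DP (subsets sized 1..n):
  {B}: scan cost=300, card=300
  {D}: scan cost=20, card=20
  {A}: scan cost=60, card=60
  {C}: scan cost=80, card=80
  {E}: scan cost=60, card=60
  {BD}: card=1500; try (D,hash)→800, (B,nl_idx)→1700, (B,merge)→3140, (D,nl_idx)→3300, (D,merge)→3420, (B,hash)→5440 …(+2); best=800 via (D,hash)
  {AB}: card=900; try (A,hash)→1320, (B,nl_idx)→1500, (B,merge)→3480, (A,merge)→3720, (B,hash)→5520, (B,nl)→18060 …(+1); best=1320 via (A,hash)
  {BC}: card=600; try (B,nl_idx)→1400, (C,hash)→1720, (B,merge)→3720, (C,merge)→3940, (B,hash)→5560, (B,nl)→24080 …(+1); best=1400 via (B,nl_idx)
  {BE}: card=6000; try (E,hash)→1320, (B,merge)→3480, (E,merge)→3720, (B,hash)→5520, (B,nl_idx)→6600, (E,nl_idx)→8100 …(+2); best=1320 via (E,hash)
  {ABD}: card=4500; try (D,hash)→2420, (A,hash)→3020, (D,nl_idx)→10320, (D,merge)→11340, (A,merge)→19220, (D,nl)→19320 …(+1); best=2420 via (D,hash)
  {BCD}: card=3000; try (D,hash)→2200, (C,hash)→3420, (D,nl_idx)→7400, (D,merge)→8120, (D,nl)→13400, (C,merge)→19440 …(+1); best=2200 via (D,hash)
  {BDE}: card=30000; try (E,hash)→3020, (D,hash)→7520, (E,merge)→19220, (E,nl_idx)→39800, (D,nl_idx)→61320, (D,merge)→85440 …(+2); best=3020 via (E,hash)
  {ABC}: card=1800; try (A,hash)→2720, (C,hash)→3340, (A,merge)→8420, (C,merge)→11860, (A,nl)→37400, (C,nl)→73320; best=2720 via (A,hash)
  {ABE}: card=18000; try (E,hash)→2940, (A,hash)→8040, (E,merge)→11640, (E,nl_idx)→24720, (E,nl)→55320, (A,merge)→85740 …(+1); best=2940 via (E,hash)
  {BCE}: card=12000; try (E,hash)→2720, (E,merge)→8420, (C,hash)→8440, (E,nl_idx)→17000, (E,nl)→37400, (C,merge)→85960 …(+1); best=2720 via (E,hash)
  {ABCD}: card=9000; try (D,hash)→4720, (A,hash)→5920, (C,hash)→8040, (D,nl_idx)→20720, (D,merge)→24440, (D,nl)→38720 …(+4); best=4720 via (D,hash)
  {ABDE}: card=90000; try (E,hash)→7640, (D,hash)→21140, (A,hash)→33740, (E,merge)→65840, (E,nl_idx)→119420, (D,nl_idx)→182940 …(+5); best=7640 via (E,hash)
  {BCDE}: card=60000; try (E,hash)→5920, (D,hash)→14920, (C,hash)→34140, (E,merge)→41620, (E,nl_idx)→80200, (D,nl_idx)→122720 …(+5); best=5920 via (E,hash)
  {ABCE}: card=36000; try (E,hash)→5240, (A,hash)→15440, (C,hash)→22060, (E,merge)→24740, (E,nl_idx)→49520, (E,nl)→110720 …(+4); best=5240 via (E,hash)
  {ABCDE}: card=180000; try (E,hash)→14440, (D,hash)→41440, (A,hash)→66640, (C,hash)→98760, (E,merge)→140140, (E,nl_idx)→238720 …(+8); best=14440 via (E,hash)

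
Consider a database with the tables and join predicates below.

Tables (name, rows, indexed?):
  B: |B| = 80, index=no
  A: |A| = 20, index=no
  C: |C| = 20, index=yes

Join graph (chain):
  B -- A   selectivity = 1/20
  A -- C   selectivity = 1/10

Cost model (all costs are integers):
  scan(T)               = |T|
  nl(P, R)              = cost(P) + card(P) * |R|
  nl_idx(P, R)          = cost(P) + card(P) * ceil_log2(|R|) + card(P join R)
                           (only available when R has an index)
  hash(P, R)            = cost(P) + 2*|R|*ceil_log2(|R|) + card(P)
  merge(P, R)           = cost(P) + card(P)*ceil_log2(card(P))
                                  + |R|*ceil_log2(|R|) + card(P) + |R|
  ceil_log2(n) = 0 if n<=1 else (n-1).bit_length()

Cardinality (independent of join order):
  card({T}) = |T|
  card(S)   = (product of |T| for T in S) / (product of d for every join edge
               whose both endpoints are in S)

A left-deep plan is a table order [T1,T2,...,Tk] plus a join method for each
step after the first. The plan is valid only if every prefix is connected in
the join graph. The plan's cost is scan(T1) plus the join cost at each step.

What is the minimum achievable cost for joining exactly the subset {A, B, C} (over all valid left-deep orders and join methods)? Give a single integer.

Selinger DP over subsets of {A,B,C}:
  {B}: scan cost=80, card=80
  {A}: scan cost=20, card=20
  {C}: scan cost=20, card=20
  {AB}: card=80; try (A,hash)→360, (B,merge)→780, (A,merge)→840, (B,hash)→1160, (B,nl)→1620, (A,nl)→1680; best=360 via (A,hash)
  {AC}: card=40; try (C,nl_idx)→160, (C,hash)→240, (A,hash)→240, (C,merge)→260, (A,merge)→260, (C,nl)→420 …(+1); best=160 via (C,nl_idx)
  {ABC}: card=160; try (C,hash)→640, (C,nl_idx)→920, (B,merge)→1080, (C,merge)→1120, (B,hash)→1320, (C,nl)→1960 …(+1); best=640 via (C,hash)

640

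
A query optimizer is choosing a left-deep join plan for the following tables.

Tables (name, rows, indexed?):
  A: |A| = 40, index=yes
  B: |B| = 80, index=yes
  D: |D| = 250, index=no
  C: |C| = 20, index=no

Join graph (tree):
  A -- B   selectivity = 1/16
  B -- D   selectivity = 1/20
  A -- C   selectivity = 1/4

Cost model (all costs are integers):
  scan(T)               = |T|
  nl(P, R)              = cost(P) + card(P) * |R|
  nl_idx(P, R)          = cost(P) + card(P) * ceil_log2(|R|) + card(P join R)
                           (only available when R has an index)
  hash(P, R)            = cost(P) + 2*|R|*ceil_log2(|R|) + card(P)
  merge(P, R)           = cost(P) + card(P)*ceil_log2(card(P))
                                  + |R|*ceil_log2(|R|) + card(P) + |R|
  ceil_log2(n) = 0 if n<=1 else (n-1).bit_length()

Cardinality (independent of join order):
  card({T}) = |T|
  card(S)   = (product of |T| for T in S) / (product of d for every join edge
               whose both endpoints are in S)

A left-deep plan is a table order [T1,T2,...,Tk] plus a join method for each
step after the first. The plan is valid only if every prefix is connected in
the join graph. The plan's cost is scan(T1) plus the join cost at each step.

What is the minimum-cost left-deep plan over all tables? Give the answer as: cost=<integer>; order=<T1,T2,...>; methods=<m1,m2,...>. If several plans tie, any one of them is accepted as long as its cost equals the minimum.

Selinger DP (subsets sized 1..n):
  {A}: scan cost=40, card=40
  {B}: scan cost=80, card=80
  {D}: scan cost=250, card=250
  {C}: scan cost=20, card=20
  {AB}: card=200; try (B,nl_idx)→520, (A,hash)→640, (A,nl_idx)→760, (B,merge)→960, (A,merge)→1000, (B,hash)→1200 …(+2); best=520 via (B,nl_idx)
  {AC}: card=200; try (C,hash)→280, (A,nl_idx)→340, (A,merge)→420, (C,merge)→440, (A,hash)→520, (A,nl)→820 …(+1); best=280 via (C,hash)
  {BD}: card=1000; try (B,hash)→1620, (D,merge)→2970, (B,nl_idx)→3000, (B,merge)→3140, (D,hash)→4160, (D,nl)→20080 …(+1); best=1620 via (B,hash)
  {ABD}: card=2500; try (A,hash)→3100, (D,merge)→4570, (D,hash)→4720, (A,nl_idx)→10120, (A,merge)→12900, (A,nl)→41620 …(+1); best=3100 via (A,hash)
  {ABC}: card=1000; try (C,hash)→920, (B,hash)→1600, (C,merge)→2440, (B,nl_idx)→2680, (B,merge)→2720, (C,nl)→4520 …(+1); best=920 via (C,hash)
  {ABCD}: card=12500; try (C,hash)→5800, (D,hash)→5920, (D,merge)→14170, (C,merge)→35720, (C,nl)→53100, (D,nl)→250920; best=5800 via (C,hash)

cost=5800; order=D,B,A,C; methods=hash,hash,hash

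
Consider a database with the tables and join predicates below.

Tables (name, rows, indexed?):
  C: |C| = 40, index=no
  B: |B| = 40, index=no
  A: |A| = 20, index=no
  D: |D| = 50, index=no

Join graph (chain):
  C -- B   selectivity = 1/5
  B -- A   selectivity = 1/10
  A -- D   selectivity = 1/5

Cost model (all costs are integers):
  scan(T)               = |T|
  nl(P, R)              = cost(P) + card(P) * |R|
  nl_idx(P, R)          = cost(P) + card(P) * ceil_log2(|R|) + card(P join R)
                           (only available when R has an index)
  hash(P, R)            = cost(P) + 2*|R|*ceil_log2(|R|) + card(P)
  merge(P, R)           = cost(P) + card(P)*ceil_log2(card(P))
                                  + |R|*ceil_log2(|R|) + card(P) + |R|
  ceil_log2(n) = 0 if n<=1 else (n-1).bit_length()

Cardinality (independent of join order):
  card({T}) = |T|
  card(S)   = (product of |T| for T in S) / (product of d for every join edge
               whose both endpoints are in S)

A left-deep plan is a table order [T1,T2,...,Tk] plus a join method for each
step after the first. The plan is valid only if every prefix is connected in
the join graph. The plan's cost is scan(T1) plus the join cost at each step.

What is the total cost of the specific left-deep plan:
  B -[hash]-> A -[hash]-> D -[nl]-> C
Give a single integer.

32960

step 1: scan B: cost=40, card=40
step 2: join A via hash
    card(P join A) = 40*20/(10) = 80
    cost = 40 + 2*20*5 + 40 = 280
step 3: join D via hash
    card(P join D) = 80*50/(5) = 800
    cost = 280 + 2*50*6 + 80 = 960
step 4: join C via nl
    card(P join C) = 800*40/(5) = 6400
    cost = 960 + 800*40 = 32960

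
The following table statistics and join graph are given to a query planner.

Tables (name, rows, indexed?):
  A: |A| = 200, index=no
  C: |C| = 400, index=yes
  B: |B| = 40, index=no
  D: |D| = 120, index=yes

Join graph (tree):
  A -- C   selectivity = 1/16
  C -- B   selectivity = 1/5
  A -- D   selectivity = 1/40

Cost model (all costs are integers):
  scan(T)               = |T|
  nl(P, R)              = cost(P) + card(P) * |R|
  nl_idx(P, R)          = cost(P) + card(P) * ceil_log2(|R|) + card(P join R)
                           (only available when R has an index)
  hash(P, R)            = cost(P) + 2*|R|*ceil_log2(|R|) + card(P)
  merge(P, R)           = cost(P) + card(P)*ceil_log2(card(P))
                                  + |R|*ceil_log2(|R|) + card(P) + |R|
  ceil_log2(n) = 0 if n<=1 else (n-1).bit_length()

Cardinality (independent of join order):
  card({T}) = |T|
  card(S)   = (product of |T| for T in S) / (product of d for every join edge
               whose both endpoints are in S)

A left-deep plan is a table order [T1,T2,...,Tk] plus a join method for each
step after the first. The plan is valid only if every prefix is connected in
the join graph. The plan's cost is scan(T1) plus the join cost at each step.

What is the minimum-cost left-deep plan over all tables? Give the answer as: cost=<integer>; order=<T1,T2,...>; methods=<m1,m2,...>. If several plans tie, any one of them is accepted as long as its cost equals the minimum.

cost=25360; order=A,D,C,B; methods=hash,hash,hash

Selinger DP (subsets sized 1..n):
  {A}: scan cost=200, card=200
  {C}: scan cost=400, card=400
  {B}: scan cost=40, card=40
  {D}: scan cost=120, card=120
  {AC}: card=5000; try (A,hash)→4000, (C,merge)→6000, (A,merge)→6200, (C,nl_idx)→7000, (C,hash)→7600, (C,nl)→80200 …(+1); best=4000 via (A,hash)
  {AD}: card=600; try (D,hash)→2080, (D,nl_idx)→2200, (A,merge)→2880, (D,merge)→2960, (A,hash)→3440, (A,nl)→24120 …(+1); best=2080 via (D,hash)
  {BC}: card=3200; try (B,hash)→1280, (C,nl_idx)→3600, (C,merge)→4320, (B,merge)→4680, (C,hash)→7280, (C,nl)→16040 …(+1); best=1280 via (B,hash)
  {ABC}: card=40000; try (A,hash)→7680, (B,hash)→9480, (A,merge)→44680, (B,merge)→74280, (B,nl)→204000, (A,nl)→641280; best=7680 via (A,hash)
  {ACD}: card=15000; try (C,hash)→9880, (D,hash)→10680, (C,merge)→12680, (C,nl_idx)→22480, (D,nl_idx)→54000, (D,merge)→74960 …(+2); best=9880 via (C,hash)
  {ABCD}: card=120000; try (B,hash)→25360, (D,hash)→49360, (B,merge)→235160, (D,nl_idx)→407680, (B,nl)→609880, (D,merge)→688640 …(+1); best=25360 via (B,hash)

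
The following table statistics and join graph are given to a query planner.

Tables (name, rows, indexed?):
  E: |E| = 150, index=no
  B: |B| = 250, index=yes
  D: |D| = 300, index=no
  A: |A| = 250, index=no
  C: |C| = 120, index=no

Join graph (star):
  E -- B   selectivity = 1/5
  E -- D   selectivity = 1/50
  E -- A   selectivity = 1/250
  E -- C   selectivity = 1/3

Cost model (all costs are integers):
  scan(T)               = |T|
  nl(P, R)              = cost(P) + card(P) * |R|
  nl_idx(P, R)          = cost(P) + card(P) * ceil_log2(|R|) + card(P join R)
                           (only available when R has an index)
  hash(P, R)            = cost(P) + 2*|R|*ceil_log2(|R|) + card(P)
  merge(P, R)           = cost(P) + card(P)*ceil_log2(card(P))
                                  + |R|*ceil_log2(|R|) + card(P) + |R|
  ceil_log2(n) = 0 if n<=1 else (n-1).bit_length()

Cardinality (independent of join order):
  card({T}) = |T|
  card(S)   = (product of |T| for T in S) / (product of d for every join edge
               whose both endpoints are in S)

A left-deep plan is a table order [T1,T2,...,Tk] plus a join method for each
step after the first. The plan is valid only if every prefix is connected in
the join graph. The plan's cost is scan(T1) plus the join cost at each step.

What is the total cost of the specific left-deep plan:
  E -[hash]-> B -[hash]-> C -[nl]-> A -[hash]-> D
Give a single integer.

75318880

step 1: scan E: cost=150, card=150
step 2: join B via hash
    card(P join B) = 150*250/(5) = 7500
    cost = 150 + 2*250*8 + 150 = 4300
step 3: join C via hash
    card(P join C) = 7500*120/(3) = 300000
    cost = 4300 + 2*120*7 + 7500 = 13480
step 4: join A via nl
    card(P join A) = 300000*250/(250) = 300000
    cost = 13480 + 300000*250 = 75013480
step 5: join D via hash
    card(P join D) = 300000*300/(50) = 1800000
    cost = 75013480 + 2*300*9 + 300000 = 75318880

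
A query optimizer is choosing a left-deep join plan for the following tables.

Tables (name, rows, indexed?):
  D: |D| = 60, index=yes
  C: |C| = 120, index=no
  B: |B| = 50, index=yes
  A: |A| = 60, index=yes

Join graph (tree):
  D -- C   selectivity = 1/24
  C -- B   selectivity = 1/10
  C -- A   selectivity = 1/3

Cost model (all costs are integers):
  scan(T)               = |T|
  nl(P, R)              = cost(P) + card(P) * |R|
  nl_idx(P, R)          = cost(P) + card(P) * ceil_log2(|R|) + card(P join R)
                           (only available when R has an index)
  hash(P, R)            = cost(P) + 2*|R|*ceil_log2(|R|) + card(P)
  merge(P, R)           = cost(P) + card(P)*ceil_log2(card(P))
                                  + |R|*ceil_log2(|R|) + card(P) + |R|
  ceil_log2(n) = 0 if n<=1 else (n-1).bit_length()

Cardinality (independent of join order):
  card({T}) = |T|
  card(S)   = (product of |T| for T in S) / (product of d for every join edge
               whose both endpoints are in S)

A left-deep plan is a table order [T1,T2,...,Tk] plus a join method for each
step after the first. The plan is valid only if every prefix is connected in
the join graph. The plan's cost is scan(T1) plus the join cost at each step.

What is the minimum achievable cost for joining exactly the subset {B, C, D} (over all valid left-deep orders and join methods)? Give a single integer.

Selinger DP over subsets of {B,C,D}:
  {D}: scan cost=60, card=60
  {C}: scan cost=120, card=120
  {B}: scan cost=50, card=50
  {CD}: card=300; try (D,hash)→960, (D,nl_idx)→1140, (C,merge)→1440, (D,merge)→1500, (C,hash)→1800, (C,nl)→7260 …(+1); best=960 via (D,hash)
  {BC}: card=600; try (B,hash)→840, (C,merge)→1360, (B,merge)→1430, (B,nl_idx)→1440, (C,hash)→1780, (C,nl)→6050 …(+1); best=840 via (B,hash)
  {BCD}: card=1500; try (B,hash)→1860, (D,hash)→2160, (B,nl_idx)→4260, (B,merge)→4310, (D,nl_idx)→5940, (D,merge)→7860 …(+2); best=1860 via (B,hash)

1860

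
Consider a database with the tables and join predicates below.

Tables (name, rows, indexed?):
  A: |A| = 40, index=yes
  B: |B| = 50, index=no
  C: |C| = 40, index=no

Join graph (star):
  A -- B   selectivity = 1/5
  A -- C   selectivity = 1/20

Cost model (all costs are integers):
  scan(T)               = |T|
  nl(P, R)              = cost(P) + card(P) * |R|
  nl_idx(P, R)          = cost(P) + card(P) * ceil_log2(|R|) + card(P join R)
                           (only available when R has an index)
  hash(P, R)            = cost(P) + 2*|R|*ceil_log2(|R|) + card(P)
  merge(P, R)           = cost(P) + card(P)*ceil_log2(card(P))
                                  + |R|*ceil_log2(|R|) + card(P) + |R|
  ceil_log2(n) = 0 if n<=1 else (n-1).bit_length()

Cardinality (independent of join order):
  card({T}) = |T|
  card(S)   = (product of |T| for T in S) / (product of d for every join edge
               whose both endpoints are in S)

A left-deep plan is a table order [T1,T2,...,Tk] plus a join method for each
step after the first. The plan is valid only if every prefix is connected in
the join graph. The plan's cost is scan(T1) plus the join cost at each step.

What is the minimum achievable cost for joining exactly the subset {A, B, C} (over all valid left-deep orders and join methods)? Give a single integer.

Selinger DP over subsets of {A,B,C}:
  {A}: scan cost=40, card=40
  {B}: scan cost=50, card=50
  {C}: scan cost=40, card=40
  {AB}: card=400; try (A,hash)→580, (B,merge)→670, (B,hash)→680, (A,merge)→680, (A,nl_idx)→750, (B,nl)→2040 …(+1); best=580 via (A,hash)
  {AC}: card=80; try (A,nl_idx)→360, (C,hash)→560, (A,hash)→560, (C,merge)→600, (A,merge)→600, (C,nl)→1640 …(+1); best=360 via (A,nl_idx)
  {ABC}: card=800; try (B,hash)→1040, (B,merge)→1350, (C,hash)→1460, (B,nl)→4360, (C,merge)→4860, (C,nl)→16580; best=1040 via (B,hash)

1040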